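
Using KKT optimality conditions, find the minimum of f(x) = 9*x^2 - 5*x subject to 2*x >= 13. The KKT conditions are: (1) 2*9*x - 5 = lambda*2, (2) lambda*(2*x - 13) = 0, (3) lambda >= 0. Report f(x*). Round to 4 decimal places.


Step 1: Try lambda = 0 (constraint inactive).
x_unc = 5/(2*9) = 0.2778
Check: 2*0.2778 = 0.5556 < 13 -- violated!
Step 2: Constraint must be active: 2*x = 13
x* = 13/2 = 6.5
lambda = (2*9*6.5 - 5)/2 = 56.0
Step 3: Compute optimal value.
f(x*) = 9*6.5^2 - 5*6.5 = 347.75


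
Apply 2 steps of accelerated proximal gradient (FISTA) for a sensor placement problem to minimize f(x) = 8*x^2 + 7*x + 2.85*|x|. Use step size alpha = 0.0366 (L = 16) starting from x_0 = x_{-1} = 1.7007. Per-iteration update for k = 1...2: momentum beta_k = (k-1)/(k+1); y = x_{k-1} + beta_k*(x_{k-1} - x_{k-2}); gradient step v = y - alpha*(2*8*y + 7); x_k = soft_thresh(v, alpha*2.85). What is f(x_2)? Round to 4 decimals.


FISTA on f(x) = 8*x^2 + 7*x + 2.85*|x|
L = 16, alpha = 0.0366
Iteration 1: beta = 0.0, y = 1.7007 + 0.0*(1.7007 - 1.7007) = 1.7007
  grad(y) = 34.2112, v = y - alpha*grad = 0.4486
  prox(v) = soft_thresh(0.4486, 0.1043) = 0.3443
Iteration 2: beta = 0.3333, y = 0.3443 + 0.3333*(0.3443 - 1.7007) = -0.1079
  grad(y) = 5.2738, v = y - alpha*grad = -0.3009
  prox(v) = soft_thresh(-0.3009, 0.1043) = -0.1966
f(x_2) = 8*(-0.1966)^2 + 7*(-0.1966) + 2.85*|-0.1966| = -0.5067


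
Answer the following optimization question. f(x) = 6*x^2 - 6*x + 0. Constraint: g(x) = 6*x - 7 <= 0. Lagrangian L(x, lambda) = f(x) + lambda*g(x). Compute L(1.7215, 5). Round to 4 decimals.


Step 1: Evaluate f(x).
f(1.7215) = 6*1.7215^2 - 6*1.7215 + 0 = 7.4524
Step 2: Evaluate g(x).
g(1.7215) = 6*1.7215 - 7 = 3.329
Step 3: Compute Lagrangian.
L = 7.4524 + 5*3.329 = 24.0974


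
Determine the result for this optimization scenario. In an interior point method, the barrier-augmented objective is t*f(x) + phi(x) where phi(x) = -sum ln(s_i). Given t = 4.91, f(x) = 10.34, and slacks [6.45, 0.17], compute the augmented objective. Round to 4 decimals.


Step 1: Compute log-barrier.
ln values: [1.8641, -1.772]
phi = -(1.8641 - 1.772) = -0.0921
Step 2: Compute augmented objective.
t*f(x) = 4.91*10.34 = 50.7694
Total = 50.7694 - 0.0921 = 50.6773


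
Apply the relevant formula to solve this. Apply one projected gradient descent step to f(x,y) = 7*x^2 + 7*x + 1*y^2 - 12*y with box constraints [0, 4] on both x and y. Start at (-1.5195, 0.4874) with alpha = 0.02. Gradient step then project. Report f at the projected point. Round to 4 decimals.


Step 1: Compute gradient at (-1.5195, 0.4874).
grad_x = 2*7*-1.5195 + 7 = -14.273
grad_y = 2*1*0.4874 - 12 = -11.0252
Step 2: Gradient step.
x_raw = -1.5195 - 0.02*-14.273 = -1.234
y_raw = 0.4874 - 0.02*-11.0252 = 0.7079
Step 3: Project onto [0, 4].
x_proj = clip(-1.234) = 0.0
y_proj = clip(0.7079) = 0.7079
Step 4: Evaluate f.
f(0.0, 0.7079) = -7.9937


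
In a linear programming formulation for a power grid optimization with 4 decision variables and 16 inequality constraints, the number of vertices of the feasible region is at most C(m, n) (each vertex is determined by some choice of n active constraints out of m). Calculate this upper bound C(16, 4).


Each vertex corresponds to some choice of n active constraints out of m, so the number of vertices is at most C(m, n) = m! / (n!(m-n)!).
m = 16, n = 4
Numerator: 16 * 15 * 14 * 13
Denominator: 4! = 24
C(16, 4) = 1820


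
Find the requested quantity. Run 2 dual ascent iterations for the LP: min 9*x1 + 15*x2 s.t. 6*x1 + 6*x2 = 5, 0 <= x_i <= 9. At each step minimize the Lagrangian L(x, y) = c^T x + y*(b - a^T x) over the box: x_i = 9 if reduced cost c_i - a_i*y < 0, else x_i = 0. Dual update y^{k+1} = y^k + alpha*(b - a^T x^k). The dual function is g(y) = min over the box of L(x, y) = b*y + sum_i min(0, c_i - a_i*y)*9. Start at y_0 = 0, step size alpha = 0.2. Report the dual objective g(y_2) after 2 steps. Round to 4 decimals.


Dual ascent for LP: min 9*x1 + 15*x2, 6*x1 + 6*x2 = 5, 0 <= x_i <= 9
Step 1: y^k = 0.0, reduced costs: (9.0, 15.0)
  x^k = (0.0, 0.0), subgradient = b - a^T x = 5.0
  y^{k+1} = 0.0 + 0.2*5.0 = 1.0
Step 2: y^k = 1.0, reduced costs: (3.0, 9.0)
  x^k = (0.0, 0.0), subgradient = b - a^T x = 5.0
  y^{k+1} = 1.0 + 0.2*5.0 = 2.0
Dual objective at y_2 = 2.0: reduced costs (-3.0, 3.0), box minimizer x = (9.0, 0.0)
g(y_2) = b*y + (c1 - a1*y)*x1 + (c2 - a2*y)*x2 = 5*2.0 + (-3.0)*9.0 + 3.0*0.0 = 10.0 - 27.0 + 0.0 = -17.0


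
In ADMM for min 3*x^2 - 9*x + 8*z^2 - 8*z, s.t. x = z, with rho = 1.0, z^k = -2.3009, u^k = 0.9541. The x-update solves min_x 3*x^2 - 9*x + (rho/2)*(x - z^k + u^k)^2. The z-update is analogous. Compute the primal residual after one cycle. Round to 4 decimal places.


ADMM iteration with rho = 1.0, z^k = -2.3009, u^k = 0.9541
Step 1: x-update.
Minimize 3*x^2 - 9*x + (1.0/2)*(x + 2.3009 + 0.9541)^2
FOC: (2*3 + 1.0)*x = 9 + 1.0*(-2.3009 - 0.9541)
x^{k+1} = 0.8207
Step 2: z-update.
Minimize 8*z^2 - 8*z + (1.0/2)*(0.8207 - z + 0.9541)^2
FOC: (2*8 + 1.0)*z = 8 + 1.0*(0.8207 + 0.9541)
z^{k+1} = 0.575
Step 3: u-update.
u^{k+1} = 0.9541 + 0.8207 - 0.575 = 1.1998
Step 4: Primal residual = |0.8207 - 0.575| = 0.2457


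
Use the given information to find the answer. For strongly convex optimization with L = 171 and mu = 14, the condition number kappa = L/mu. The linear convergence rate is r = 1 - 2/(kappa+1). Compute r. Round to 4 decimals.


Step 1: Compute the condition number.
kappa = L/mu = 171/14 = 12.2143
Step 2: Compute the convergence rate.
r = 1 - 2/(kappa + 1) = 1 - 2*mu/(L + mu) = (L - mu)/(L + mu) = 157/185 = 0.8486


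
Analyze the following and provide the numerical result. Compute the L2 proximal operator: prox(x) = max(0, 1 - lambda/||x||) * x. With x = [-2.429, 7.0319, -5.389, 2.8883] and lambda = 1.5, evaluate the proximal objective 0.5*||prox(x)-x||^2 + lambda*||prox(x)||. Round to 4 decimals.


Step 1: Compute ||x||.
||x|| = 9.6297
Step 2: Compute scaling factor.
scale = max(0, 1 - 1.5/9.6297) = 0.8442
Step 3: prox(x) = [-2.0506, 5.9366, -4.5496, 2.4384]
||prox(x)|| = 8.1297
Step 4: Proximal objective.
0.5*||prox-x||^2 = 1.125
lambda*||prox|| = 12.1946
Total = 13.3196


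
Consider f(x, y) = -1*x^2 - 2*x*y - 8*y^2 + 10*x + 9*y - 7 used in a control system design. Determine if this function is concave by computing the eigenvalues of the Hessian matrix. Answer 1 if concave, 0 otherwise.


The Hessian of f(x,y) = -1*x^2 - 2*x*y - 8*y^2 + 10*x + 9*y - 7 is:
H = [[-2, -2], [-2, -16]]
Trace = -2 - 16 = -18
Determinant = -2*-16 - (-2)^2 = 28
Discriminant = (-18)^2 - 4*28 = 212.0
Eigenvalues: lambda_1 = -16.2801, lambda_2 = -1.7199
The function is concave.

1


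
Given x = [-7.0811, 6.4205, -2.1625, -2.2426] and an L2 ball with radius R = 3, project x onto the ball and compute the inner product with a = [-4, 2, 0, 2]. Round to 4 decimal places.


Step 1: Compute ||x|| (intermediates to 6 decimals).
||x|| = sqrt((-7.0811)^2 + 6.4205^2 + (-2.1625)^2 + (-2.2426)^2) = 10.05338
Step 2: Project.
Since ||x|| > R, scale = R/||x|| = 3/10.05338 = 0.298407, proj(x) = scale * x
proj(x) = [-2.11305, 1.915922, -0.645305, -0.669208]
Step 3: Dot product.
a^T * proj(x) = -4*(-2.11305) + 2*1.915922 + 0*(-0.645305) + 2*(-0.669208) = 10.9456


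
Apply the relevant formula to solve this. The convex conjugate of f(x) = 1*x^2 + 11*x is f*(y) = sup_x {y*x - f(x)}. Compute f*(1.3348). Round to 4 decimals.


f*(y) = sup_x {y*x - a*x^2 - b*x} = sup_x {(y-b)*x - a*x^2}
FOC: (y - b) - 2a*x = 0 => x* = (y - b)/(2a)
x* = (1.3348 - 11)/(2*1) = -4.8326
f*(1.3348) = (y-b)^2/(4a) = (1.3348 - 11)^2/(4*1)
= 93.4161/4 = 23.354


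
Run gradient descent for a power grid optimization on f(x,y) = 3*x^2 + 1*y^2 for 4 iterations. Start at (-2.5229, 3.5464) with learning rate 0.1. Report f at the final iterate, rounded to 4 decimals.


Gradient descent on f(x,y) = 3*x^2 + 1*y^2.
Starting point: (-2.5229, 3.5464), alpha = 0.1
Step 1: grad_x = 2*3*-2.5229 = -15.1374, grad_y = 2*1*3.5464 = 7.0928
  x_1 = -2.5229 - 0.1*-15.1374 = -1.0092
  y_1 = 3.5464 - 0.1*7.0928 = 2.8371
Step 2: grad_x = 2*3*-1.0092 = -6.055, grad_y = 2*1*2.8371 = 5.6742
  x_2 = -1.0092 - 0.1*-6.055 = -0.4037
  y_2 = 2.8371 - 0.1*5.6742 = 2.2697
Step 3: grad_x = 2*3*-0.4037 = -2.422, grad_y = 2*1*2.2697 = 4.5394
  x_3 = -0.4037 - 0.1*-2.422 = -0.1615
  y_3 = 2.2697 - 0.1*4.5394 = 1.8158
Step 4: grad_x = 2*3*-0.1615 = -0.9688, grad_y = 2*1*1.8158 = 3.6315
  x_4 = -0.1615 - 0.1*-0.9688 = -0.0646
  y_4 = 1.8158 - 0.1*3.6315 = 1.4526
f(-0.0646, 1.4526) = 3*(-0.0646)^2 + 1*1.4526^2 = 2.1226


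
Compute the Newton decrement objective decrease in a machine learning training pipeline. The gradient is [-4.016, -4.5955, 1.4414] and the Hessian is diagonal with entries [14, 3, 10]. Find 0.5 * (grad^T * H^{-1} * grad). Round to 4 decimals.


Step 1: H is diagonal, so H^(-1) * g = [-0.2869, -1.5318, 0.1441].
Step 2: g^T H^(-1) g = sum_i g_i^2 / H_ii
  = (-4.016)^2/14 + (-4.5955)^2/3 + (1.4414)^2/10
  = 1.152 + 7.0395 + 0.2078 = 8.3993
Step 3: Objective decrease = 0.5 * g^T H^(-1) g = 4.1997


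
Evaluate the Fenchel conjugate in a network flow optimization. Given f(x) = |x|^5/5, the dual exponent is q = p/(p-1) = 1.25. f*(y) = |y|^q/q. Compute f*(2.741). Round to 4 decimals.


The conjugate exponent q satisfies 1/p + 1/q = 1.
p = 5, so q = 5/(5 - 1) = 1.25
|y|^q = 2.741^1.25 = 3.5268
f*(2.741) = 3.5268 / 1.25 = 2.8215


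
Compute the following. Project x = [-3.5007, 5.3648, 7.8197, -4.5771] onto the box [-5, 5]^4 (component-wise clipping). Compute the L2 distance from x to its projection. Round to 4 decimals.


Project each component onto [-5, 5].
clip(-3.5007) = -3.5007, clip(5.3648) = 5.0, clip(7.8197) = 5.0, clip(-4.5771) = -4.5771
Projection = [-3.5007, 5.0, 5.0, -4.5771]
Squared diffs: [0.0, 0.1331, 7.9507, 0.0]
Distance = sqrt(8.0838) = 2.8432


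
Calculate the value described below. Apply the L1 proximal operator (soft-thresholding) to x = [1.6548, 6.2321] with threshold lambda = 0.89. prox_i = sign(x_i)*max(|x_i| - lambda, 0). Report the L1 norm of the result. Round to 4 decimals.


Soft-thresholding with lambda = 0.89:
prox(1.6548) = sign(1.6548)*max(|1.6548| - 0.89, 0) = 0.7648
prox(6.2321) = sign(6.2321)*max(|6.2321| - 0.89, 0) = 5.3421
prox(x) = [0.7648, 5.3421]
||prox(x)||_1 = 0.7648 + 5.3421 = 6.1069


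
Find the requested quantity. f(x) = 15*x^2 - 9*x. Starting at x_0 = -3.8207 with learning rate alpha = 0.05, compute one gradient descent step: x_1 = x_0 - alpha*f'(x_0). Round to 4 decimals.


We compute the gradient at x_0 and apply the update.
f'(x) = 30*x - 9
f'(-3.8207) = 30*-3.8207 - 9 = -123.621
x_1 = -3.8207 - 0.05*-123.621 = 2.3604


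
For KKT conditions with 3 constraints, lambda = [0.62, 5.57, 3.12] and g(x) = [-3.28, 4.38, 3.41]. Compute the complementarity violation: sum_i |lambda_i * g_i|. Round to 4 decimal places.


KKT complementary slackness check:
lambda_1 * g_1 = 0.62 * -3.28 = -2.0336
lambda_2 * g_2 = 5.57 * 4.38 = 24.3966
lambda_3 * g_3 = 3.12 * 3.41 = 10.6392
Total violation = 2.0336 + 24.3966 + 10.6392 = 37.0694


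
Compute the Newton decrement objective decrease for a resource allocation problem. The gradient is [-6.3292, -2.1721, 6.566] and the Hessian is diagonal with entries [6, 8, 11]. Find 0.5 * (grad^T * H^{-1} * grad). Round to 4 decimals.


Step 1: H is diagonal, so H^(-1) * g = [-1.0549, -0.2715, 0.5969].
Step 2: g^T H^(-1) g = sum_i g_i^2 / H_ii
  = (-6.3292)^2/6 + (-2.1721)^2/8 + (6.566)^2/11
  = 6.6765 + 0.5898 + 3.9193 = 11.1855
Step 3: Objective decrease = 0.5 * g^T H^(-1) g = 5.5928


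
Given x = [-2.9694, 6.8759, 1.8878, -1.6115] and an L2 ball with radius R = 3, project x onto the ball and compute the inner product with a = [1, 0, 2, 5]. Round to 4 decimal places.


Step 1: Compute ||x|| (intermediates to 6 decimals).
||x|| = sqrt((-2.9694)^2 + 6.8759^2 + 1.8878^2 + (-1.6115)^2) = 7.890251
Step 2: Project.
Since ||x|| > R, scale = R/||x|| = 3/7.890251 = 0.380216, proj(x) = scale * x
proj(x) = [-1.129013, 2.614327, 0.717772, -0.612718]
Step 3: Dot product.
a^T * proj(x) = 1*(-1.129013) + 0*2.614327 + 2*0.717772 + 5*(-0.612718) = -2.7571


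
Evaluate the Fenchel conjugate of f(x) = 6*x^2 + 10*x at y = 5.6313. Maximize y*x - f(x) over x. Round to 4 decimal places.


f*(y) = sup_x {y*x - a*x^2 - b*x} = sup_x {(y-b)*x - a*x^2}
FOC: (y - b) - 2a*x = 0 => x* = (y - b)/(2a)
x* = (5.6313 - 10)/(2*6) = -0.3641
f*(5.6313) = (y-b)^2/(4a) = (5.6313 - 10)^2/(4*6)
= 19.0855/24 = 0.7952


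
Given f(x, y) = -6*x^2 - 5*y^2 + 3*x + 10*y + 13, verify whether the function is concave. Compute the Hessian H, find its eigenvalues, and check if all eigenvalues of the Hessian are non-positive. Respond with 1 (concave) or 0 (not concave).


The Hessian of f(x,y) = -6*x^2 - 5*y^2 + 3*x + 10*y + 13 is:
H = [[-12, 0], [0, -10]]
Trace = -12 - 10 = -22
Determinant = -12*-10 - (0)^2 = 120
Discriminant = (-22)^2 - 4*120 = 4.0
Eigenvalues: lambda_1 = -12.0, lambda_2 = -10.0
The function is concave.

1


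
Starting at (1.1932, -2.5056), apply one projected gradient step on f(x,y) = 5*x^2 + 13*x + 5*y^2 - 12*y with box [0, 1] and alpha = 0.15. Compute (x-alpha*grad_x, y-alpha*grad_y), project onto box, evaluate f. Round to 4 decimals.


Step 1: Compute gradient at (1.1932, -2.5056).
grad_x = 2*5*1.1932 + 13 = 24.932
grad_y = 2*5*-2.5056 - 12 = -37.056
Step 2: Gradient step.
x_raw = 1.1932 - 0.15*24.932 = -2.5466
y_raw = -2.5056 - 0.15*-37.056 = 3.0528
Step 3: Project onto [0, 1].
x_proj = clip(-2.5466) = 0.0
y_proj = clip(3.0528) = 1.0
Step 4: Evaluate f.
f(0.0, 1.0) = -7.0


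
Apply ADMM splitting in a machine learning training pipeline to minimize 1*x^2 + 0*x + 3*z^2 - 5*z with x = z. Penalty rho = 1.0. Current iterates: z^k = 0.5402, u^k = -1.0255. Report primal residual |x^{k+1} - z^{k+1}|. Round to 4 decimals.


ADMM iteration with rho = 1.0, z^k = 0.5402, u^k = -1.0255
Step 1: x-update.
Minimize 1*x^2 + 0*x + (1.0/2)*(x - 0.5402 - 1.0255)^2
FOC: (2*1 + 1.0)*x = 0 + 1.0*(0.5402 + 1.0255)
x^{k+1} = 0.5219
Step 2: z-update.
Minimize 3*z^2 - 5*z + (1.0/2)*(0.5219 - z - 1.0255)^2
FOC: (2*3 + 1.0)*z = 5 + 1.0*(0.5219 - 1.0255)
z^{k+1} = 0.6423
Step 3: u-update.
u^{k+1} = -1.0255 + 0.5219 - 0.6423 = -1.1459
Step 4: Primal residual = |0.5219 - 0.6423| = 0.1204


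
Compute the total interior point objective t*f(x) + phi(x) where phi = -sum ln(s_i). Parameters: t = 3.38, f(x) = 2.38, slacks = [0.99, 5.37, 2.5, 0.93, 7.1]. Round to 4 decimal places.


Step 1: Compute log-barrier.
ln values: [-0.0101, 1.6808, 0.9163, -0.0726, 1.9601]
phi = -(-0.0101 + 1.6808 + 0.9163 - 0.0726 + 1.9601) = -4.4746
Step 2: Compute augmented objective.
t*f(x) = 3.38*2.38 = 8.0444
Total = 8.0444 - 4.4746 = 3.5698


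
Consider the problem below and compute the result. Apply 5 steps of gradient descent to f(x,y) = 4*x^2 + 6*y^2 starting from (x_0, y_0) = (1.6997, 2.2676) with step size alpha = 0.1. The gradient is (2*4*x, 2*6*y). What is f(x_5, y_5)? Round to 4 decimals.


Gradient descent on f(x,y) = 4*x^2 + 6*y^2.
Starting point: (1.6997, 2.2676), alpha = 0.1
Step 1: grad_x = 2*4*1.6997 = 13.5976, grad_y = 2*6*2.2676 = 27.2112
  x_1 = 1.6997 - 0.1*13.5976 = 0.3399
  y_1 = 2.2676 - 0.1*27.2112 = -0.4535
Step 2: grad_x = 2*4*0.3399 = 2.7195, grad_y = 2*6*-0.4535 = -5.4422
  x_2 = 0.3399 - 0.1*2.7195 = 0.068
  y_2 = -0.4535 - 0.1*-5.4422 = 0.0907
Step 3: grad_x = 2*4*0.068 = 0.5439, grad_y = 2*6*0.0907 = 1.0884
  x_3 = 0.068 - 0.1*0.5439 = 0.0136
  y_3 = 0.0907 - 0.1*1.0884 = -0.0181
Step 4: grad_x = 2*4*0.0136 = 0.1088, grad_y = 2*6*-0.0181 = -0.2177
  x_4 = 0.0136 - 0.1*0.1088 = 0.0027
  y_4 = -0.0181 - 0.1*-0.2177 = 0.0036
Step 5: grad_x = 2*4*0.0027 = 0.0218, grad_y = 2*6*0.0036 = 0.0435
  x_5 = 0.0027 - 0.1*0.0218 = 0.0005
  y_5 = 0.0036 - 0.1*0.0435 = -0.0007
f(0.0005, -0.0007) = 4*0.0005^2 + 6*(-0.0007)^2 = 0.0


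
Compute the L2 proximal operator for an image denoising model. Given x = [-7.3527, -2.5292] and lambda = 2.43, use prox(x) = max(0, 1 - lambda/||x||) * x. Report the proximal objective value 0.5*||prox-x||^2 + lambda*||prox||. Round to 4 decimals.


Step 1: Compute ||x||.
||x|| = 7.7755
Step 2: Compute scaling factor.
scale = max(0, 1 - 2.43/7.7755) = 0.6875
Step 3: prox(x) = [-5.0548, -1.7388]
||prox(x)|| = 5.3455
Step 4: Proximal objective.
0.5*||prox-x||^2 = 2.9525
lambda*||prox|| = 12.9896
Total = 15.9421


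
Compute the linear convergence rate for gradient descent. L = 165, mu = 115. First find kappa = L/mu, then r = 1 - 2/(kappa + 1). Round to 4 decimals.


Step 1: Compute the condition number.
kappa = L/mu = 165/115 = 1.4348
Step 2: Compute the convergence rate.
r = 1 - 2/(kappa + 1) = 1 - 2*mu/(L + mu) = (L - mu)/(L + mu) = 50/280 = 0.1786


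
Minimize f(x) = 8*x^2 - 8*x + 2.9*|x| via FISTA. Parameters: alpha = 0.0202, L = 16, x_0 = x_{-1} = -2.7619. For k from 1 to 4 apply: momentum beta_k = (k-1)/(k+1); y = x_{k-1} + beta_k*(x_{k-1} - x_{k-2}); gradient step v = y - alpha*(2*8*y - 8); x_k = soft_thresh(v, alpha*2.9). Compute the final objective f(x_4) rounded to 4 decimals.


FISTA on f(x) = 8*x^2 - 8*x + 2.9*|x|
L = 16, alpha = 0.0202
Iteration 1: beta = 0.0, y = -2.7619 + 0.0*(-2.7619 + 2.7619) = -2.7619
  grad(y) = -52.1904, v = y - alpha*grad = -1.7077
  prox(v) = soft_thresh(-1.7077, 0.0586) = -1.6491
Iteration 2: beta = 0.3333, y = -1.6491 + 0.3333*(-1.6491 + 2.7619) = -1.2781
  grad(y) = -28.4501, v = y - alpha*grad = -0.7034
  prox(v) = soft_thresh(-0.7034, 0.0586) = -0.6449
Iteration 3: beta = 0.5, y = -0.6449 + 0.5*(-0.6449 + 1.6491) = -0.1428
  grad(y) = -10.284, v = y - alpha*grad = 0.065
  prox(v) = soft_thresh(0.065, 0.0586) = 0.0064
Iteration 4: beta = 0.6, y = 0.0064 + 0.6*(0.0064 + 0.6449) = 0.3972
  grad(y) = -1.6454, v = y - alpha*grad = 0.4304
  prox(v) = soft_thresh(0.4304, 0.0586) = 0.3718
f(x_4) = 8*0.3718^2 - 8*0.3718 + 2.9*|0.3718| = -0.7903


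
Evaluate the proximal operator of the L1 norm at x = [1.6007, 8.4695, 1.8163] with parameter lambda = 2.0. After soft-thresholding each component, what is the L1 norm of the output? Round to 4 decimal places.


Soft-thresholding with lambda = 2.0:
prox(1.6007) = sign(1.6007)*max(|1.6007| - 2.0, 0) = 0.0
prox(8.4695) = sign(8.4695)*max(|8.4695| - 2.0, 0) = 6.4695
prox(1.8163) = sign(1.8163)*max(|1.8163| - 2.0, 0) = 0.0
prox(x) = [0.0, 6.4695, 0.0]
||prox(x)||_1 = 0.0 + 6.4695 + 0.0 = 6.4695


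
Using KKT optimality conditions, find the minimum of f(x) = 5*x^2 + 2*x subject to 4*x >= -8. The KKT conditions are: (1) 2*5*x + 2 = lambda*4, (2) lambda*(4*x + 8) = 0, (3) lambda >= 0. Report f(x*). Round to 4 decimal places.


Step 1: Try lambda = 0 (constraint inactive).
Stationarity: 2*5*x + 2 = 0
x* = -2/(2*5) = -0.2
Check constraint: 4*-0.2 = -0.8 >= -8 -- satisfied.
Step 2: Compute optimal value.
f(x*) = 5*(-0.2)^2 + 2*(-0.2) = -0.2


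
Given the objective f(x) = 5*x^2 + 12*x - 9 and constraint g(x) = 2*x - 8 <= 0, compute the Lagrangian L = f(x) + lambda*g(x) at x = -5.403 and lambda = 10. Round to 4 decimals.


Step 1: Evaluate f(x).
f(-5.403) = 5*(-5.403)^2 + 12*(-5.403) - 9 = 72.126
Step 2: Evaluate g(x).
g(-5.403) = 2*-5.403 - 8 = -18.806
Step 3: Compute Lagrangian.
L = 72.126 + 10*-18.806 = -115.934


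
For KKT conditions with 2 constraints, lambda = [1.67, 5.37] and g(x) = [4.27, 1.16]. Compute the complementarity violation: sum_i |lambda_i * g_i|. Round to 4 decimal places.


KKT complementary slackness check:
lambda_1 * g_1 = 1.67 * 4.27 = 7.1309
lambda_2 * g_2 = 5.37 * 1.16 = 6.2292
Total violation = 7.1309 + 6.2292 = 13.3601


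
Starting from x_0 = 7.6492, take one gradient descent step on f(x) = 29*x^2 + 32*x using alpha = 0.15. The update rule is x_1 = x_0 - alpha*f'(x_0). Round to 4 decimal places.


We compute the gradient at x_0 and apply the update.
f'(x) = 58*x + 32
f'(7.6492) = 58*7.6492 + 32 = 475.6536
x_1 = 7.6492 - 0.15*475.6536 = -63.6988


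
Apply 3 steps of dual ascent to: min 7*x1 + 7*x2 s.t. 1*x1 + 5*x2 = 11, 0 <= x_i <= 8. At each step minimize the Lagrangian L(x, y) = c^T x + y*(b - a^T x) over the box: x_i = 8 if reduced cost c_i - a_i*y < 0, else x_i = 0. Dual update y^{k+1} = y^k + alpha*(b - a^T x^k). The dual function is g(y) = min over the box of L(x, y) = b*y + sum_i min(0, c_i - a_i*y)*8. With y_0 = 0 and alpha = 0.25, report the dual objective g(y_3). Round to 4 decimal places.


Dual ascent for LP: min 7*x1 + 7*x2, 1*x1 + 5*x2 = 11, 0 <= x_i <= 8
Step 1: y^k = 0.0, reduced costs: (7.0, 7.0)
  x^k = (0.0, 0.0), subgradient = b - a^T x = 11.0
  y^{k+1} = 0.0 + 0.25*11.0 = 2.75
Step 2: y^k = 2.75, reduced costs: (4.25, -6.75)
  x^k = (0.0, 8.0), subgradient = b - a^T x = -29.0
  y^{k+1} = 2.75 + 0.25*-29.0 = -4.5
Step 3: y^k = -4.5, reduced costs: (11.5, 29.5)
  x^k = (0.0, 0.0), subgradient = b - a^T x = 11.0
  y^{k+1} = -4.5 + 0.25*11.0 = -1.75
Dual objective at y_3 = -1.75: reduced costs (8.75, 15.75), box minimizer x = (0.0, 0.0)
g(y_3) = b*y + (c1 - a1*y)*x1 + (c2 - a2*y)*x2 = 11*(-1.75) + 8.75*0.0 + 15.75*0.0 = -19.25 + 0.0 + 0.0 = -19.25


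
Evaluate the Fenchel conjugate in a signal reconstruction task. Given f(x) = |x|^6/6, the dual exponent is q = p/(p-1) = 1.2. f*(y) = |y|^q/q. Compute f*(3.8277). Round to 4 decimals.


The conjugate exponent q satisfies 1/p + 1/q = 1.
p = 6, so q = 6/(6 - 1) = 1.2
|y|^q = 3.8277^1.2 = 5.0064
f*(3.8277) = 5.0064 / 1.2 = 4.172


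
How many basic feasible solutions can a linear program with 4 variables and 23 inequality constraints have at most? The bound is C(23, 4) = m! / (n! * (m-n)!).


Each vertex corresponds to some choice of n active constraints out of m, so the number of vertices is at most C(m, n) = m! / (n!(m-n)!).
m = 23, n = 4
Numerator: 23 * 22 * 21 * 20
Denominator: 4! = 24
C(23, 4) = 8855


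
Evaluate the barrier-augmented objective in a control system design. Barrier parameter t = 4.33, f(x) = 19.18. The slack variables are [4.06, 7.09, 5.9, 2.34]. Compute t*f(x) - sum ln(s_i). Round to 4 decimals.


Step 1: Compute log-barrier.
ln values: [1.4012, 1.9587, 1.775, 0.8502]
phi = -(1.4012 + 1.9587 + 1.775 + 0.8502) = -5.985
Step 2: Compute augmented objective.
t*f(x) = 4.33*19.18 = 83.0494
Total = 83.0494 - 5.985 = 77.0644


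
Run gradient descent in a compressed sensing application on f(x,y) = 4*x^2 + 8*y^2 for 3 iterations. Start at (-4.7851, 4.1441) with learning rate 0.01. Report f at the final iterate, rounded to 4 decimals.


Gradient descent on f(x,y) = 4*x^2 + 8*y^2.
Starting point: (-4.7851, 4.1441), alpha = 0.01
Step 1: grad_x = 2*4*-4.7851 = -38.2808, grad_y = 2*8*4.1441 = 66.3056
  x_1 = -4.7851 - 0.01*-38.2808 = -4.4023
  y_1 = 4.1441 - 0.01*66.3056 = 3.481
Step 2: grad_x = 2*4*-4.4023 = -35.2183, grad_y = 2*8*3.481 = 55.6967
  x_2 = -4.4023 - 0.01*-35.2183 = -4.0501
  y_2 = 3.481 - 0.01*55.6967 = 2.9241
Step 3: grad_x = 2*4*-4.0501 = -32.4009, grad_y = 2*8*2.9241 = 46.7852
  x_3 = -4.0501 - 0.01*-32.4009 = -3.7261
  y_3 = 2.9241 - 0.01*46.7852 = 2.4562
f(-3.7261, 2.4562) = 4*(-3.7261)^2 + 8*2.4562^2 = 103.7996


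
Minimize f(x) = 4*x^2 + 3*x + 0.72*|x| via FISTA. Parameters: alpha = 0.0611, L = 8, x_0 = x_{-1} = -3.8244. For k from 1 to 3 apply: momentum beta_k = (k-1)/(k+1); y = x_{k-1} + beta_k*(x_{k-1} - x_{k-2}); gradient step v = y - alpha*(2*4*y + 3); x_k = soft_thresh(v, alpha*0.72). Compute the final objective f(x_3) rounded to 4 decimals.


FISTA on f(x) = 4*x^2 + 3*x + 0.72*|x|
L = 8, alpha = 0.0611
Iteration 1: beta = 0.0, y = -3.8244 + 0.0*(-3.8244 + 3.8244) = -3.8244
  grad(y) = -27.5952, v = y - alpha*grad = -2.1383
  prox(v) = soft_thresh(-2.1383, 0.044) = -2.0943
Iteration 2: beta = 0.3333, y = -2.0943 + 0.3333*(-2.0943 + 3.8244) = -1.5177
  grad(y) = -9.1412, v = y - alpha*grad = -0.9591
  prox(v) = soft_thresh(-0.9591, 0.044) = -0.9151
Iteration 3: beta = 0.5, y = -0.9151 + 0.5*(-0.9151 + 2.0943) = -0.3255
  grad(y) = 0.3958, v = y - alpha*grad = -0.3497
  prox(v) = soft_thresh(-0.3497, 0.044) = -0.3057
f(x_3) = 4*(-0.3057)^2 + 3*(-0.3057) + 0.72*|-0.3057| = -0.3232


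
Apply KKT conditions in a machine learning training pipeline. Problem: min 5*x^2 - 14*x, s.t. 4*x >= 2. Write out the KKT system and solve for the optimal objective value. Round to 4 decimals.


Step 1: Try lambda = 0 (constraint inactive).
Stationarity: 2*5*x - 14 = 0
x* = 14/(2*5) = 1.4
Check constraint: 4*1.4 = 5.6 >= 2 -- satisfied.
Step 2: Compute optimal value.
f(x*) = 5*1.4^2 - 14*1.4 = -9.8


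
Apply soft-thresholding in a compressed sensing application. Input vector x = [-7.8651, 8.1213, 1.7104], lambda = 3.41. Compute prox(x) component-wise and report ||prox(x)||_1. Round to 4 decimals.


Soft-thresholding with lambda = 3.41:
prox(-7.8651) = sign(-7.8651)*max(|-7.8651| - 3.41, 0) = -4.4551
prox(8.1213) = sign(8.1213)*max(|8.1213| - 3.41, 0) = 4.7113
prox(1.7104) = sign(1.7104)*max(|1.7104| - 3.41, 0) = 0.0
prox(x) = [-4.4551, 4.7113, 0.0]
||prox(x)||_1 = 4.4551 + 4.7113 + 0.0 = 9.1664


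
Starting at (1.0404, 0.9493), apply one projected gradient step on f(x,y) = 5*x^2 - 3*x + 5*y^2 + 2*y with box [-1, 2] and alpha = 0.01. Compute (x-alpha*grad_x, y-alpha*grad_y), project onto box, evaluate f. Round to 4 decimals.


Step 1: Compute gradient at (1.0404, 0.9493).
grad_x = 2*5*1.0404 - 3 = 7.404
grad_y = 2*5*0.9493 + 2 = 11.493
Step 2: Gradient step.
x_raw = 1.0404 - 0.01*7.404 = 0.9664
y_raw = 0.9493 - 0.01*11.493 = 0.8344
Step 3: Project onto [-1, 2].
x_proj = clip(0.9664) = 0.9664
y_proj = clip(0.8344) = 0.8344
Step 4: Evaluate f.
f(0.9664, 0.8344) = 6.9198


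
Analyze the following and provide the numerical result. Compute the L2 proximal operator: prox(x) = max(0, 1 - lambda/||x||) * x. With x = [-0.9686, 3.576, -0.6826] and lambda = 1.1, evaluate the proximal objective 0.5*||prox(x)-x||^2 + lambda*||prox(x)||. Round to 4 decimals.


Step 1: Compute ||x||.
||x|| = 3.7672
Step 2: Compute scaling factor.
scale = max(0, 1 - 1.1/3.7672) = 0.708
Step 3: prox(x) = [-0.6858, 2.5318, -0.4833]
||prox(x)|| = 2.6672
Step 4: Proximal objective.
0.5*||prox-x||^2 = 0.605
lambda*||prox|| = 2.9339
Total = 3.5389


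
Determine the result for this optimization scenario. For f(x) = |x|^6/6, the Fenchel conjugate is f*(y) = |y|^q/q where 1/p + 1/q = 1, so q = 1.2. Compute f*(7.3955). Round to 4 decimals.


The conjugate exponent q satisfies 1/p + 1/q = 1.
p = 6, so q = 6/(6 - 1) = 1.2
|y|^q = 7.3955^1.2 = 11.0347
f*(7.3955) = 11.0347 / 1.2 = 9.1956


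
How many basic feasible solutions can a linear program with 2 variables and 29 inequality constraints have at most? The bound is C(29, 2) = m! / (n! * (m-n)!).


Each vertex corresponds to some choice of n active constraints out of m, so the number of vertices is at most C(m, n) = m! / (n!(m-n)!).
m = 29, n = 2
Numerator: 29 * 28
Denominator: 2! = 2
C(29, 2) = 406


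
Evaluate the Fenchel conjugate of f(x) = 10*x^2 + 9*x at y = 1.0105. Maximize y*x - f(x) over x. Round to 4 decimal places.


f*(y) = sup_x {y*x - a*x^2 - b*x} = sup_x {(y-b)*x - a*x^2}
FOC: (y - b) - 2a*x = 0 => x* = (y - b)/(2a)
x* = (1.0105 - 9)/(2*10) = -0.3995
f*(1.0105) = (y-b)^2/(4a) = (1.0105 - 9)^2/(4*10)
= 63.8321/40 = 1.5958


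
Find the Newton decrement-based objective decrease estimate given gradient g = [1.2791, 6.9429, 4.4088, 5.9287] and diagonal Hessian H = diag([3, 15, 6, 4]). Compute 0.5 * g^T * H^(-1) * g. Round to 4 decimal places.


Step 1: H is diagonal, so H^(-1) * g = [0.4264, 0.4629, 0.7348, 1.4822].
Step 2: g^T H^(-1) g = sum_i g_i^2 / H_ii
  = (1.2791)^2/3 + (6.9429)^2/15 + (4.4088)^2/6 + (5.9287)^2/4
  = 0.5454 + 3.2136 + 3.2396 + 8.7874 = 15.7859
Step 3: Objective decrease = 0.5 * g^T H^(-1) g = 7.893


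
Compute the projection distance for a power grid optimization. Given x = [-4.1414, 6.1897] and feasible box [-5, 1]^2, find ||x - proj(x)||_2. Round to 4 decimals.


Project each component onto [-5, 1].
clip(-4.1414) = -4.1414, clip(6.1897) = 1.0
Projection = [-4.1414, 1.0]
Squared diffs: [0.0, 26.933]
Distance = sqrt(26.933) = 5.1897


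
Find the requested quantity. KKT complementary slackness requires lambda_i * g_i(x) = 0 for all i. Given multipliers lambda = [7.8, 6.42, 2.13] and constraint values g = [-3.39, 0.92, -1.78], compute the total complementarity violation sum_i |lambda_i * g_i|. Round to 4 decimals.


KKT complementary slackness check:
lambda_1 * g_1 = 7.8 * -3.39 = -26.442
lambda_2 * g_2 = 6.42 * 0.92 = 5.9064
lambda_3 * g_3 = 2.13 * -1.78 = -3.7914
Total violation = 26.442 + 5.9064 + 3.7914 = 36.1398


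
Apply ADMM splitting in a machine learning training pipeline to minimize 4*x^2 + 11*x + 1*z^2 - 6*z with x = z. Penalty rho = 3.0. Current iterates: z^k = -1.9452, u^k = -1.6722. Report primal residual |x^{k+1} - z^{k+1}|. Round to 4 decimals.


ADMM iteration with rho = 3.0, z^k = -1.9452, u^k = -1.6722
Step 1: x-update.
Minimize 4*x^2 + 11*x + (3.0/2)*(x + 1.9452 - 1.6722)^2
FOC: (2*4 + 3.0)*x = -11 + 3.0*(-1.9452 + 1.6722)
x^{k+1} = -1.0745
Step 2: z-update.
Minimize 1*z^2 - 6*z + (3.0/2)*(-1.0745 - z - 1.6722)^2
FOC: (2*1 + 3.0)*z = 6 + 3.0*(-1.0745 - 1.6722)
z^{k+1} = -0.448
Step 3: u-update.
u^{k+1} = -1.6722 - 1.0745 + 0.448 = -2.2987
Step 4: Primal residual = |-1.0745 + 0.448| = 0.6265


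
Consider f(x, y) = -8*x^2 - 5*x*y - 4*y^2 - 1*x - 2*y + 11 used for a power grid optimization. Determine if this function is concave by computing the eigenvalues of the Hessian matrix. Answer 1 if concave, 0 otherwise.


The Hessian of f(x,y) = -8*x^2 - 5*x*y - 4*y^2 - 1*x - 2*y + 11 is:
H = [[-16, -5], [-5, -8]]
Trace = -16 - 8 = -24
Determinant = -16*-8 - (-5)^2 = 103
Discriminant = (-24)^2 - 4*103 = 164.0
Eigenvalues: lambda_1 = -18.4031, lambda_2 = -5.5969
The function is concave.

1


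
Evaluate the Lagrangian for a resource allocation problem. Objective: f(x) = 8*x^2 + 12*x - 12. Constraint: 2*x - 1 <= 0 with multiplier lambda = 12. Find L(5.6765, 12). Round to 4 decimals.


Step 1: Evaluate f(x).
f(5.6765) = 8*5.6765^2 + 12*5.6765 - 12 = 313.8992
Step 2: Evaluate g(x).
g(5.6765) = 2*5.6765 - 1 = 10.353
Step 3: Compute Lagrangian.
L = 313.8992 + 12*10.353 = 438.1352


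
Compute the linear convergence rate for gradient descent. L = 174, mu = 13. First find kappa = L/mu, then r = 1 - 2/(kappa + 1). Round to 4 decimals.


Step 1: Compute the condition number.
kappa = L/mu = 174/13 = 13.3846
Step 2: Compute the convergence rate.
r = 1 - 2/(kappa + 1) = 1 - 2*mu/(L + mu) = (L - mu)/(L + mu) = 161/187 = 0.861


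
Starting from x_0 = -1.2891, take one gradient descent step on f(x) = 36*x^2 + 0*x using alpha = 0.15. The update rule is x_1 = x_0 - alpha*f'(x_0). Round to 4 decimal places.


We compute the gradient at x_0 and apply the update.
f'(x) = 72*x + 0
f'(-1.2891) = 72*-1.2891 + 0 = -92.8152
x_1 = -1.2891 - 0.15*-92.8152 = 12.6332


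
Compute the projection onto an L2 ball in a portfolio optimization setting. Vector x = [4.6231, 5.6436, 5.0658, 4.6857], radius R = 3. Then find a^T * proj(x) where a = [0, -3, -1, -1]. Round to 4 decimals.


Step 1: Compute ||x|| (intermediates to 6 decimals).
||x|| = sqrt(4.6231^2 + 5.6436^2 + 5.0658^2 + 4.6857^2) = 10.041981
Step 2: Project.
Since ||x|| > R, scale = R/||x|| = 3/10.041981 = 0.298746, proj(x) = scale * x
proj(x) = [1.381133, 1.686003, 1.513387, 1.399834]
Step 3: Dot product.
a^T * proj(x) = 0*1.381133 - 3*1.686003 - 1*1.513387 - 1*1.399834 = -7.9712


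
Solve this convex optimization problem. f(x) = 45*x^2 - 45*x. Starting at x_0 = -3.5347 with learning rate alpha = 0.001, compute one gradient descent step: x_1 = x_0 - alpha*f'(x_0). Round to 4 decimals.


We compute the gradient at x_0 and apply the update.
f'(x) = 90*x - 45
f'(-3.5347) = 90*-3.5347 - 45 = -363.123
x_1 = -3.5347 - 0.001*-363.123 = -3.1716


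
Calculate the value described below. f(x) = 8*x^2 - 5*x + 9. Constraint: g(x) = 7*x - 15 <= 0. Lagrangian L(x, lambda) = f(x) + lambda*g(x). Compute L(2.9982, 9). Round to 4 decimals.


Step 1: Evaluate f(x).
f(2.9982) = 8*2.9982^2 - 5*2.9982 + 9 = 65.9226
Step 2: Evaluate g(x).
g(2.9982) = 7*2.9982 - 15 = 5.9874
Step 3: Compute Lagrangian.
L = 65.9226 + 9*5.9874 = 119.8092


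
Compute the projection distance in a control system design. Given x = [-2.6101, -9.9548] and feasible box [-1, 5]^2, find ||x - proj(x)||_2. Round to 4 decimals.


Project each component onto [-1, 5].
clip(-2.6101) = -1.0, clip(-9.9548) = -1.0
Projection = [-1.0, -1.0]
Squared diffs: [2.5924, 80.1884]
Distance = sqrt(82.7808) = 9.0984


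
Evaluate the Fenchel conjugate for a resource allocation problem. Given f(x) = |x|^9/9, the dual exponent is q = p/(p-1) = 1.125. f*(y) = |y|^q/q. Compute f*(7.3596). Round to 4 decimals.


The conjugate exponent q satisfies 1/p + 1/q = 1.
p = 9, so q = 9/(9 - 1) = 1.125
|y|^q = 7.3596^1.125 = 9.4452
f*(7.3596) = 9.4452 / 1.125 = 8.3957


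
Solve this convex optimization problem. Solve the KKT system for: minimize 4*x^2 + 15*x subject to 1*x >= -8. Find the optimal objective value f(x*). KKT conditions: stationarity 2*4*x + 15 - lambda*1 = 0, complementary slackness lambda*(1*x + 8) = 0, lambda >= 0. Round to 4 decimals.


Step 1: Try lambda = 0 (constraint inactive).
Stationarity: 2*4*x + 15 = 0
x* = -15/(2*4) = -1.875
Check constraint: 1*-1.875 = -1.875 >= -8 -- satisfied.
Step 2: Compute optimal value.
f(x*) = 4*(-1.875)^2 + 15*(-1.875) = -14.0625


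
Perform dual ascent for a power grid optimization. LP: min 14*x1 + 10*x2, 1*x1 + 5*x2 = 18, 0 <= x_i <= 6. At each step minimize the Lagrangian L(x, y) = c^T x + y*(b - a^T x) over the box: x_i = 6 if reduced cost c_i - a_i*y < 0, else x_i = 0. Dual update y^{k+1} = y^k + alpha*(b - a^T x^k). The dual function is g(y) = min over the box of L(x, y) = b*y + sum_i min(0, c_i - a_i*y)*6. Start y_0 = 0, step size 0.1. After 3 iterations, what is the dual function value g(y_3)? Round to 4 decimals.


Dual ascent for LP: min 14*x1 + 10*x2, 1*x1 + 5*x2 = 18, 0 <= x_i <= 6
Step 1: y^k = 0.0, reduced costs: (14.0, 10.0)
  x^k = (0.0, 0.0), subgradient = b - a^T x = 18.0
  y^{k+1} = 0.0 + 0.1*18.0 = 1.8
Step 2: y^k = 1.8, reduced costs: (12.2, 1.0)
  x^k = (0.0, 0.0), subgradient = b - a^T x = 18.0
  y^{k+1} = 1.8 + 0.1*18.0 = 3.6
Step 3: y^k = 3.6, reduced costs: (10.4, -8.0)
  x^k = (0.0, 6.0), subgradient = b - a^T x = -12.0
  y^{k+1} = 3.6 + 0.1*-12.0 = 2.4
Dual objective at y_3 = 2.4: reduced costs (11.6, -2.0), box minimizer x = (0.0, 6.0)
g(y_3) = b*y + (c1 - a1*y)*x1 + (c2 - a2*y)*x2 = 18*2.4 + 11.6*0.0 + (-2.0)*6.0 = 43.2 + 0.0 - 12.0 = 31.2


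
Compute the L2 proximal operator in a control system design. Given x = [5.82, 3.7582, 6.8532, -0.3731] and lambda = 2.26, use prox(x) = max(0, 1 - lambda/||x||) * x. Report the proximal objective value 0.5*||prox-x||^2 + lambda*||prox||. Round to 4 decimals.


Step 1: Compute ||x||.
||x|| = 9.752
Step 2: Compute scaling factor.
scale = max(0, 1 - 2.26/9.752) = 0.7683
Step 3: prox(x) = [4.4712, 2.8872, 5.265, -0.2866]
||prox(x)|| = 7.492
Step 4: Proximal objective.
0.5*||prox-x||^2 = 2.5538
lambda*||prox|| = 16.9319
Total = 19.4858


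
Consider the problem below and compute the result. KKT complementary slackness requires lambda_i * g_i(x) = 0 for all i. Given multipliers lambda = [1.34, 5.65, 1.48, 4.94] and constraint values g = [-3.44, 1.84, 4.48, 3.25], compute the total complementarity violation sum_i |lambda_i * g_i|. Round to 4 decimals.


KKT complementary slackness check:
lambda_1 * g_1 = 1.34 * -3.44 = -4.6096
lambda_2 * g_2 = 5.65 * 1.84 = 10.396
lambda_3 * g_3 = 1.48 * 4.48 = 6.6304
lambda_4 * g_4 = 4.94 * 3.25 = 16.055
Total violation = 4.6096 + 10.396 + 6.6304 + 16.055 = 37.691


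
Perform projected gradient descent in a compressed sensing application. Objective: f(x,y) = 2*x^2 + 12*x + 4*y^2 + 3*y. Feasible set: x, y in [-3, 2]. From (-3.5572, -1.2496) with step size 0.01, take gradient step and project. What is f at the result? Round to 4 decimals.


Step 1: Compute gradient at (-3.5572, -1.2496).
grad_x = 2*2*-3.5572 + 12 = -2.2288
grad_y = 2*4*-1.2496 + 3 = -6.9968
Step 2: Gradient step.
x_raw = -3.5572 - 0.01*-2.2288 = -3.5349
y_raw = -1.2496 - 0.01*-6.9968 = -1.1796
Step 3: Project onto [-3, 2].
x_proj = clip(-3.5349) = -3.0
y_proj = clip(-1.1796) = -1.1796
Step 4: Evaluate f.
f(-3.0, -1.1796) = -15.9728


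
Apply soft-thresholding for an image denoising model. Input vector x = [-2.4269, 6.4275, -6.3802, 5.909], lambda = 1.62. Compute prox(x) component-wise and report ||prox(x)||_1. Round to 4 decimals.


Soft-thresholding with lambda = 1.62:
prox(-2.4269) = sign(-2.4269)*max(|-2.4269| - 1.62, 0) = -0.8069
prox(6.4275) = sign(6.4275)*max(|6.4275| - 1.62, 0) = 4.8075
prox(-6.3802) = sign(-6.3802)*max(|-6.3802| - 1.62, 0) = -4.7602
prox(5.909) = sign(5.909)*max(|5.909| - 1.62, 0) = 4.289
prox(x) = [-0.8069, 4.8075, -4.7602, 4.289]
||prox(x)||_1 = 0.8069 + 4.8075 + 4.7602 + 4.289 = 14.6636


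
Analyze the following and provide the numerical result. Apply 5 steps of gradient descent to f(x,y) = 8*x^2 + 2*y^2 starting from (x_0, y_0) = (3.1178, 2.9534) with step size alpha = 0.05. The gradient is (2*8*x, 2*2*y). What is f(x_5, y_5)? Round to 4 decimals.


Gradient descent on f(x,y) = 8*x^2 + 2*y^2.
Starting point: (3.1178, 2.9534), alpha = 0.05
Step 1: grad_x = 2*8*3.1178 = 49.8848, grad_y = 2*2*2.9534 = 11.8136
  x_1 = 3.1178 - 0.05*49.8848 = 0.6236
  y_1 = 2.9534 - 0.05*11.8136 = 2.3627
Step 2: grad_x = 2*8*0.6236 = 9.977, grad_y = 2*2*2.3627 = 9.4509
  x_2 = 0.6236 - 0.05*9.977 = 0.1247
  y_2 = 2.3627 - 0.05*9.4509 = 1.8902
Step 3: grad_x = 2*8*0.1247 = 1.9954, grad_y = 2*2*1.8902 = 7.5607
  x_3 = 0.1247 - 0.05*1.9954 = 0.0249
  y_3 = 1.8902 - 0.05*7.5607 = 1.5121
Step 4: grad_x = 2*8*0.0249 = 0.3991, grad_y = 2*2*1.5121 = 6.0486
  x_4 = 0.0249 - 0.05*0.3991 = 0.005
  y_4 = 1.5121 - 0.05*6.0486 = 1.2097
Step 5: grad_x = 2*8*0.005 = 0.0798, grad_y = 2*2*1.2097 = 4.8389
  x_5 = 0.005 - 0.05*0.0798 = 0.001
  y_5 = 1.2097 - 0.05*4.8389 = 0.9678
f(0.001, 0.9678) = 8*0.001^2 + 2*0.9678^2 = 1.8732


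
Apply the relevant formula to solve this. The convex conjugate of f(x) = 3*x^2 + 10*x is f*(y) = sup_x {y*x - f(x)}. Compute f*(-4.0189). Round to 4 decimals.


f*(y) = sup_x {y*x - a*x^2 - b*x} = sup_x {(y-b)*x - a*x^2}
FOC: (y - b) - 2a*x = 0 => x* = (y - b)/(2a)
x* = (-4.0189 - 10)/(2*3) = -2.3365
f*(-4.0189) = (y-b)^2/(4a) = (-4.0189 - 10)^2/(4*3)
= 196.5296/12 = 16.3775


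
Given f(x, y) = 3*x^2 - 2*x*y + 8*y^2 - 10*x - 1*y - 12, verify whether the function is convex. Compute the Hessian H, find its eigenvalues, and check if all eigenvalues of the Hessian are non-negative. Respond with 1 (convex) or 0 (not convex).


The Hessian of f(x,y) = 3*x^2 - 2*x*y + 8*y^2 - 10*x - 1*y - 12 is:
H = [[6, -2], [-2, 16]]
Trace = 6 + 16 = 22
Determinant = 6*16 - (-2)^2 = 92
Discriminant = (22)^2 - 4*92 = 116.0
Eigenvalues: lambda_1 = 5.6148, lambda_2 = 16.3852
The function is convex.

1


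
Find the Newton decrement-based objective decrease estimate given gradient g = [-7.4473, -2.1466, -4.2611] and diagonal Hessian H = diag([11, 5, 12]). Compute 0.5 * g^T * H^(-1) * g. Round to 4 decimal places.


Step 1: H is diagonal, so H^(-1) * g = [-0.677, -0.4293, -0.3551].
Step 2: g^T H^(-1) g = sum_i g_i^2 / H_ii
  = (-7.4473)^2/11 + (-2.1466)^2/5 + (-4.2611)^2/12
  = 5.042 + 0.9216 + 1.5131 = 7.4767
Step 3: Objective decrease = 0.5 * g^T H^(-1) g = 3.7383


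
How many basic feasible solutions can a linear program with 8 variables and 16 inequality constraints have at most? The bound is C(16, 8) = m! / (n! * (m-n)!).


Each vertex corresponds to some choice of n active constraints out of m, so the number of vertices is at most C(m, n) = m! / (n!(m-n)!).
m = 16, n = 8
Numerator: 16 * 15 * 14 * 13 * 12 * 11 * 10 * 9
Denominator: 8! = 40320
C(16, 8) = 12870


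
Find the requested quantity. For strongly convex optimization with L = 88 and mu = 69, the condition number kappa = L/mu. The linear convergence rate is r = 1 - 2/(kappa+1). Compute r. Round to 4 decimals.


Step 1: Compute the condition number.
kappa = L/mu = 88/69 = 1.2754
Step 2: Compute the convergence rate.
r = 1 - 2/(kappa + 1) = 1 - 2*mu/(L + mu) = (L - mu)/(L + mu) = 19/157 = 0.121
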